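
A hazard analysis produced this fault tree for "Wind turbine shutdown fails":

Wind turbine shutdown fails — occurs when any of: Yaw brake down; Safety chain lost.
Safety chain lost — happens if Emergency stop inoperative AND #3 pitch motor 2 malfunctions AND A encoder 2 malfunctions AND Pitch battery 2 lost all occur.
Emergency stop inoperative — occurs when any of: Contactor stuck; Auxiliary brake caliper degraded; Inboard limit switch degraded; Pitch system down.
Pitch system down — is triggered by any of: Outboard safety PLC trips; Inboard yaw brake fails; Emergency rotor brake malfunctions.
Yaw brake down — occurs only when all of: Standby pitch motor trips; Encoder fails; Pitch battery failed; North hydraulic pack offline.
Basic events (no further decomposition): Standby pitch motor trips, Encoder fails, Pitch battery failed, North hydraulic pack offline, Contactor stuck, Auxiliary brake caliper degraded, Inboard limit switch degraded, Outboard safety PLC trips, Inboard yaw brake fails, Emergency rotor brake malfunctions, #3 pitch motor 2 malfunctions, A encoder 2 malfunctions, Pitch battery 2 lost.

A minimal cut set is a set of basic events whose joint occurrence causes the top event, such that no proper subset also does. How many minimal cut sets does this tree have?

Yaw brake down [AND]: one cut set from each child combined → 1 × 1 × 1 × 1 = 1 cut set(s).
Pitch system down [OR]: union of children's cut sets → 3 cut set(s).
Emergency stop inoperative [OR]: union of children's cut sets → 6 cut set(s).
Safety chain lost [AND]: one cut set from each child combined → 6 × 1 × 1 × 1 = 6 cut set(s).
Wind turbine shutdown fails [OR]: union of children's cut sets → 7 cut set(s).
Minimal cut sets: {Encoder fails, North hydraulic pack offline, Pitch battery failed, Standby pitch motor trips}; {#3 pitch motor 2 malfunctions, A encoder 2 malfunctions, Contactor stuck, Pitch battery 2 lost}; {#3 pitch motor 2 malfunctions, A encoder 2 malfunctions, Auxiliary brake caliper degraded, Pitch battery 2 lost}; {#3 pitch motor 2 malfunctions, A encoder 2 malfunctions, Inboard limit switch degraded, Pitch battery 2 lost}; {#3 pitch motor 2 malfunctions, A encoder 2 malfunctions, Outboard safety PLC trips, Pitch battery 2 lost}; {#3 pitch motor 2 malfunctions, A encoder 2 malfunctions, Inboard yaw brake fails, Pitch battery 2 lost}; {#3 pitch motor 2 malfunctions, A encoder 2 malfunctions, Emergency rotor brake malfunctions, Pitch battery 2 lost}.

7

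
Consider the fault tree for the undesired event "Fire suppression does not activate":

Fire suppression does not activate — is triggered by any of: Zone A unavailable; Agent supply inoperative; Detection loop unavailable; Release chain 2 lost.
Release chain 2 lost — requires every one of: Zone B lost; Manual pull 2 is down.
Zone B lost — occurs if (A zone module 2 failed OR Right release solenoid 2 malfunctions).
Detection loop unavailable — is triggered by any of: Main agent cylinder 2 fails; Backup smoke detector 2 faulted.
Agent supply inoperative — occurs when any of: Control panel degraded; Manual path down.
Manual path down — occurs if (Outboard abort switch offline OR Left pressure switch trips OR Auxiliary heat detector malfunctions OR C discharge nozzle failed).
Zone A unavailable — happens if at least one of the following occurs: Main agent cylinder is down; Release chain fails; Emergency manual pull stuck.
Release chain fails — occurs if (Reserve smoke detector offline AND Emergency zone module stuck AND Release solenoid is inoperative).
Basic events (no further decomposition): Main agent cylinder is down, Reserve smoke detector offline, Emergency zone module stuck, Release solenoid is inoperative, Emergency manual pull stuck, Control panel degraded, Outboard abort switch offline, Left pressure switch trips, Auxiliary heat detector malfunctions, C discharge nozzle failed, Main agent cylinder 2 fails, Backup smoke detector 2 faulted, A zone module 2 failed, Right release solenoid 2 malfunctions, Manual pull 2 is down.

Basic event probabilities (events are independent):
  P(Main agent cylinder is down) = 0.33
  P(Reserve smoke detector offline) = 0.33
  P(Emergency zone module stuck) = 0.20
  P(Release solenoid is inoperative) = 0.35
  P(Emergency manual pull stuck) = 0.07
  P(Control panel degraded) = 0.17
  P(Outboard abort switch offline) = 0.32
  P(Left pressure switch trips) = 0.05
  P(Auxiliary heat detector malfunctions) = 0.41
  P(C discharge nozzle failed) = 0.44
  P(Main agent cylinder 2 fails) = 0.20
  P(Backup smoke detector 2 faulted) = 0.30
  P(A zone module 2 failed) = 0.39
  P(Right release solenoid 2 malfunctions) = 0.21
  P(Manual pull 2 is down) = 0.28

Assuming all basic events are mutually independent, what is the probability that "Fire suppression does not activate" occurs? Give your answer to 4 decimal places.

0.9484

P(Release chain fails) [AND] = 0.33 × 0.20 × 0.35 = 0.023100
P(Zone A unavailable) [OR] = 1 − (1−0.33) × (1−0.023100) × (1−0.07) = 0.391294
P(Manual path down) [OR] = 1 − (1−0.32) × (1−0.05) × (1−0.41) × (1−0.44) = 0.786562
P(Agent supply inoperative) [OR] = 1 − (1−0.17) × (1−0.786562) = 0.822846
P(Detection loop unavailable) [OR] = 1 − (1−0.20) × (1−0.30) = 0.440000
P(Zone B lost) [OR] = 1 − (1−0.39) × (1−0.21) = 0.518100
P(Release chain 2 lost) [AND] = 0.518100 × 0.28 = 0.145068
P(Fire suppression does not activate) [OR] = 1 − (1−0.391294) × (1−0.822846) × (1−0.440000) × (1−0.145068) = 0.948373
Rounded to 4 decimal places: P(Fire suppression does not activate) ≈ 0.9484.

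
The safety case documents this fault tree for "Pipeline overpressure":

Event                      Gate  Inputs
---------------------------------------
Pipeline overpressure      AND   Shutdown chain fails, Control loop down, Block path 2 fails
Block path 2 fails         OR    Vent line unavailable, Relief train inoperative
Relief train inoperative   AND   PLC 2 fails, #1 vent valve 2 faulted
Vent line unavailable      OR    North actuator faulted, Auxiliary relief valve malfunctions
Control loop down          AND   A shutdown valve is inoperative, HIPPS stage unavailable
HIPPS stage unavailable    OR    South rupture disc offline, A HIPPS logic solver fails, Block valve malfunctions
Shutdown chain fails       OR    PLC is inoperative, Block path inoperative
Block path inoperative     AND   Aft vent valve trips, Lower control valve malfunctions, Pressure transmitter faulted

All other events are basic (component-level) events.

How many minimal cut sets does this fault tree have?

Block path inoperative [AND]: one cut set from each child combined → 1 × 1 × 1 = 1 cut set(s).
Shutdown chain fails [OR]: union of children's cut sets → 2 cut set(s).
HIPPS stage unavailable [OR]: union of children's cut sets → 3 cut set(s).
Control loop down [AND]: one cut set from each child combined → 1 × 3 = 3 cut set(s).
Vent line unavailable [OR]: union of children's cut sets → 2 cut set(s).
Relief train inoperative [AND]: one cut set from each child combined → 1 × 1 = 1 cut set(s).
Block path 2 fails [OR]: union of children's cut sets → 3 cut set(s).
Pipeline overpressure [AND]: one cut set from each child combined → 2 × 3 × 3 = 18 cut set(s).

18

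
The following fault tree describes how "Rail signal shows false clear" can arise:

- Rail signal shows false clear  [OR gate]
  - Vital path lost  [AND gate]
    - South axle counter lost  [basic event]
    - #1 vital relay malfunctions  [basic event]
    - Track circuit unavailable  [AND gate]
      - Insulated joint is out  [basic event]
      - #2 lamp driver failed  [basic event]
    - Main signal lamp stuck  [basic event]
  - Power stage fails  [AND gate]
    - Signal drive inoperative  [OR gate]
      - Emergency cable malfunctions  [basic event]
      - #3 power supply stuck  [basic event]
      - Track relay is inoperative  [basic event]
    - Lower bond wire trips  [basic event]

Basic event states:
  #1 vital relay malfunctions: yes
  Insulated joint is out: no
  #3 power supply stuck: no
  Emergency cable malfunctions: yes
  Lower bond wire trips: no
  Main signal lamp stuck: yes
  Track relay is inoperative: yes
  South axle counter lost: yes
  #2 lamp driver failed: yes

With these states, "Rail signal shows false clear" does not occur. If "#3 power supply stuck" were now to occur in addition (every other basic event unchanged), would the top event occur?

Counterfactual: set "#3 power supply stuck" to occurred.
Track circuit unavailable [AND]: Insulated joint is out=not, #2 lamp driver failed=occurs → not all inputs occur → does not occur.
Vital path lost [AND]: South axle counter lost=occurs, #1 vital relay malfunctions=occurs, Track circuit unavailable=not, Main signal lamp stuck=occurs → not all inputs occur → does not occur.
Signal drive inoperative [OR]: Emergency cable malfunctions=occurs, #3 power supply stuck=occurs, Track relay is inoperative=occurs → at least one input occurs → occurs.
Power stage fails [AND]: Signal drive inoperative=occurs, Lower bond wire trips=not → not all inputs occur → does not occur.
Rail signal shows false clear [OR]: Vital path lost=not, Power stage fails=not → no input occurs → does not occur.

No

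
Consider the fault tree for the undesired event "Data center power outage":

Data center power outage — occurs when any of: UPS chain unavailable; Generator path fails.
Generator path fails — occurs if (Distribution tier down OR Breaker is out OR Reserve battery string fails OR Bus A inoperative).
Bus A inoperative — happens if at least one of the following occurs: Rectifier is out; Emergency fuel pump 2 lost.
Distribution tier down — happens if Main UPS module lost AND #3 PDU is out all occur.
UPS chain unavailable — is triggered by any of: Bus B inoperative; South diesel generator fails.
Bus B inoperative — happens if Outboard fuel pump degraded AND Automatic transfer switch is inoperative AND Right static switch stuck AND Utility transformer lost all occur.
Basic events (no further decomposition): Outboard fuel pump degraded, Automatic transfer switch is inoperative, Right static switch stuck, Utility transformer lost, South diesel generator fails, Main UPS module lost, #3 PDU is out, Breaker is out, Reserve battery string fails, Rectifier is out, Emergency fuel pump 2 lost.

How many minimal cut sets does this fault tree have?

7

Bus B inoperative [AND]: one cut set from each child combined → 1 × 1 × 1 × 1 = 1 cut set(s).
UPS chain unavailable [OR]: union of children's cut sets → 2 cut set(s).
Distribution tier down [AND]: one cut set from each child combined → 1 × 1 = 1 cut set(s).
Bus A inoperative [OR]: union of children's cut sets → 2 cut set(s).
Generator path fails [OR]: union of children's cut sets → 5 cut set(s).
Data center power outage [OR]: union of children's cut sets → 7 cut set(s).
Minimal cut sets: {Automatic transfer switch is inoperative, Outboard fuel pump degraded, Right static switch stuck, Utility transformer lost}; {South diesel generator fails}; {#3 PDU is out, Main UPS module lost}; {Breaker is out}; {Reserve battery string fails}; {Rectifier is out}; {Emergency fuel pump 2 lost}.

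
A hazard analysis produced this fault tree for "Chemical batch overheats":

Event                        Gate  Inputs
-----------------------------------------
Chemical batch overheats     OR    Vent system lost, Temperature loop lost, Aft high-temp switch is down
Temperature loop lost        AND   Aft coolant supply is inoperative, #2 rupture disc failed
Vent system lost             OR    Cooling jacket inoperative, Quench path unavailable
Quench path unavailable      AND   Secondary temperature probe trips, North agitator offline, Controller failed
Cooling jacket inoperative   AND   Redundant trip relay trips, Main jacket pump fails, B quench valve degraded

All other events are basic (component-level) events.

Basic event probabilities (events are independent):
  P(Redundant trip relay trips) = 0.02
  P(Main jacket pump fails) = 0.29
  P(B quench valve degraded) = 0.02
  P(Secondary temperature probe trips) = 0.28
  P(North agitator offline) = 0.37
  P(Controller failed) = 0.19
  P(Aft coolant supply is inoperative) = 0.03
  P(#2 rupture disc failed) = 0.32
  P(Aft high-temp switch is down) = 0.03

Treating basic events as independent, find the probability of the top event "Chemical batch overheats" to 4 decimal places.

0.0583

P(Cooling jacket inoperative) [AND] = 0.02 × 0.29 × 0.02 = 0.000116
P(Quench path unavailable) [AND] = 0.28 × 0.37 × 0.19 = 0.019684
P(Vent system lost) [OR] = 1 − (1−0.000116) × (1−0.019684) = 0.019798
P(Temperature loop lost) [AND] = 0.03 × 0.32 = 0.009600
P(Chemical batch overheats) [OR] = 1 − (1−0.019798) × (1−0.009600) × (1−0.03) = 0.058332
Rounded to 4 decimal places: P(Chemical batch overheats) ≈ 0.0583.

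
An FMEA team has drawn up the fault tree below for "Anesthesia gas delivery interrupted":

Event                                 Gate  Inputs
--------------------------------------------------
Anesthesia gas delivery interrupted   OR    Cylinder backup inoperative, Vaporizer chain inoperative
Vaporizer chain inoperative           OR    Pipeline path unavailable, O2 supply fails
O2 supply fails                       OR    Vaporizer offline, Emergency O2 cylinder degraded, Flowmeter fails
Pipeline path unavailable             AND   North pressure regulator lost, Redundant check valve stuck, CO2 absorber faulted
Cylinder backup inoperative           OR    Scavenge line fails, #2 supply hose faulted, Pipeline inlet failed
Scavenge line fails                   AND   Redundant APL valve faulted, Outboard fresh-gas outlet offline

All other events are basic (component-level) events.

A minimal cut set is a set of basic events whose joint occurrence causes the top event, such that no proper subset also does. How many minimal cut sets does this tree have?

Scavenge line fails [AND]: one cut set from each child combined → 1 × 1 = 1 cut set(s).
Cylinder backup inoperative [OR]: union of children's cut sets → 3 cut set(s).
Pipeline path unavailable [AND]: one cut set from each child combined → 1 × 1 × 1 = 1 cut set(s).
O2 supply fails [OR]: union of children's cut sets → 3 cut set(s).
Vaporizer chain inoperative [OR]: union of children's cut sets → 4 cut set(s).
Anesthesia gas delivery interrupted [OR]: union of children's cut sets → 7 cut set(s).
Minimal cut sets: {Outboard fresh-gas outlet offline, Redundant APL valve faulted}; {#2 supply hose faulted}; {Pipeline inlet failed}; {CO2 absorber faulted, North pressure regulator lost, Redundant check valve stuck}; {Vaporizer offline}; {Emergency O2 cylinder degraded}; {Flowmeter fails}.

7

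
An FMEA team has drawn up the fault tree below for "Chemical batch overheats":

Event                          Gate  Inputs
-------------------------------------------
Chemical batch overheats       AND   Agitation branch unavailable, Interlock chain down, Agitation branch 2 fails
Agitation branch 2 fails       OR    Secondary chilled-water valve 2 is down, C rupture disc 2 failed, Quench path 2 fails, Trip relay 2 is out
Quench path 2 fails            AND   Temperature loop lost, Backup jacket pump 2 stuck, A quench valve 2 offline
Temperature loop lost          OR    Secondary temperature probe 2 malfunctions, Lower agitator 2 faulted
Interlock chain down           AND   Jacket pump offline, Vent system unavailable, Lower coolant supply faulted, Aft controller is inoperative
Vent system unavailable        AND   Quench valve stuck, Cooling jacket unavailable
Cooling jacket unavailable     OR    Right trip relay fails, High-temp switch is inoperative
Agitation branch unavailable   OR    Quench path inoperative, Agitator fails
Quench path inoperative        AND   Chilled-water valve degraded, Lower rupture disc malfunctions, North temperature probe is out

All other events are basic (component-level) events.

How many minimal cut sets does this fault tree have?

Quench path inoperative [AND]: one cut set from each child combined → 1 × 1 × 1 = 1 cut set(s).
Agitation branch unavailable [OR]: union of children's cut sets → 2 cut set(s).
Cooling jacket unavailable [OR]: union of children's cut sets → 2 cut set(s).
Vent system unavailable [AND]: one cut set from each child combined → 1 × 2 = 2 cut set(s).
Interlock chain down [AND]: one cut set from each child combined → 1 × 2 × 1 × 1 = 2 cut set(s).
Temperature loop lost [OR]: union of children's cut sets → 2 cut set(s).
Quench path 2 fails [AND]: one cut set from each child combined → 2 × 1 × 1 = 2 cut set(s).
Agitation branch 2 fails [OR]: union of children's cut sets → 5 cut set(s).
Chemical batch overheats [AND]: one cut set from each child combined → 2 × 2 × 5 = 20 cut set(s).

20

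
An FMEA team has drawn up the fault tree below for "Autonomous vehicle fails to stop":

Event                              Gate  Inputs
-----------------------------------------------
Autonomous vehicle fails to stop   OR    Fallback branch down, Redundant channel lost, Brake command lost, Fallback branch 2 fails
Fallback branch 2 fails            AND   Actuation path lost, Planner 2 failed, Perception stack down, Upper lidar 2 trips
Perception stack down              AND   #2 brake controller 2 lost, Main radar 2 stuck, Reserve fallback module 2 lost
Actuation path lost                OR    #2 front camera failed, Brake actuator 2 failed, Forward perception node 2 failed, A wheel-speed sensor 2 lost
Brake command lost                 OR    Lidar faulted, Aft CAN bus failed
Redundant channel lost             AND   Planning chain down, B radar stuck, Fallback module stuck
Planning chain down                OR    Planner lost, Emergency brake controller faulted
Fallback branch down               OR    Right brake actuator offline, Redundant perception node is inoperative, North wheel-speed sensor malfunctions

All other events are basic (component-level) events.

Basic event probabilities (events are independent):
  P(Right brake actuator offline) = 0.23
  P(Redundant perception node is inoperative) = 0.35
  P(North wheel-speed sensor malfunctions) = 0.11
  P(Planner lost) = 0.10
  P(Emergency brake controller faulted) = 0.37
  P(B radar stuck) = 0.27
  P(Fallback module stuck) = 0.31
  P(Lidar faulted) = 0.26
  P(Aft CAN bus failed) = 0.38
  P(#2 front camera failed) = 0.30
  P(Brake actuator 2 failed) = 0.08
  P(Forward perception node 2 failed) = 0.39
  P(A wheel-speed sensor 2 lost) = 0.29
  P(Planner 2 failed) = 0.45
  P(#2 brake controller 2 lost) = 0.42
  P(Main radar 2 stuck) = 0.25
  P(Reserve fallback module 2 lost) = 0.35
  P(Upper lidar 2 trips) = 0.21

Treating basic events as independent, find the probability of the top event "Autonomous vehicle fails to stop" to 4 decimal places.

0.8035

P(Fallback branch down) [OR] = 1 − (1−0.23) × (1−0.35) × (1−0.11) = 0.554555
P(Planning chain down) [OR] = 1 − (1−0.10) × (1−0.37) = 0.433000
P(Redundant channel lost) [AND] = 0.433000 × 0.27 × 0.31 = 0.036242
P(Brake command lost) [OR] = 1 − (1−0.26) × (1−0.38) = 0.541200
P(Actuation path lost) [OR] = 1 − (1−0.30) × (1−0.08) × (1−0.39) × (1−0.29) = 0.721084
P(Perception stack down) [AND] = 0.42 × 0.25 × 0.35 = 0.036750
P(Fallback branch 2 fails) [AND] = 0.721084 × 0.45 × 0.036750 × 0.21 = 0.002504
P(Autonomous vehicle fails to stop) [OR] = 1 − (1−0.554555) × (1−0.036242) × (1−0.541200) × (1−0.002504) = 0.803530
Rounded to 4 decimal places: P(Autonomous vehicle fails to stop) ≈ 0.8035.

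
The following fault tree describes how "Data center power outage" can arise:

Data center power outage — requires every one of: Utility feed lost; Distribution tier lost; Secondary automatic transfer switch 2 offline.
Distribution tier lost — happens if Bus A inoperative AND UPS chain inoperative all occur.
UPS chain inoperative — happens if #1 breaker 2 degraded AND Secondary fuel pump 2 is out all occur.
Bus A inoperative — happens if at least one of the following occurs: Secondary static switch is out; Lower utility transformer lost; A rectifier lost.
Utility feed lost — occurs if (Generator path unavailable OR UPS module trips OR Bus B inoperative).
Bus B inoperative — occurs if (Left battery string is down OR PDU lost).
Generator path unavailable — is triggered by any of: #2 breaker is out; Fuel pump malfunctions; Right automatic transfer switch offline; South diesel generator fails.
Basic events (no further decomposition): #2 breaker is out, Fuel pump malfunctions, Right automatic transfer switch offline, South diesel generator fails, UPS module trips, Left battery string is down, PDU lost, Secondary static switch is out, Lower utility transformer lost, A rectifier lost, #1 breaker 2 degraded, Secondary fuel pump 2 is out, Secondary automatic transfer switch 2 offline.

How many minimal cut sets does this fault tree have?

21

Generator path unavailable [OR]: union of children's cut sets → 4 cut set(s).
Bus B inoperative [OR]: union of children's cut sets → 2 cut set(s).
Utility feed lost [OR]: union of children's cut sets → 7 cut set(s).
Bus A inoperative [OR]: union of children's cut sets → 3 cut set(s).
UPS chain inoperative [AND]: one cut set from each child combined → 1 × 1 = 1 cut set(s).
Distribution tier lost [AND]: one cut set from each child combined → 3 × 1 = 3 cut set(s).
Data center power outage [AND]: one cut set from each child combined → 7 × 3 × 1 = 21 cut set(s).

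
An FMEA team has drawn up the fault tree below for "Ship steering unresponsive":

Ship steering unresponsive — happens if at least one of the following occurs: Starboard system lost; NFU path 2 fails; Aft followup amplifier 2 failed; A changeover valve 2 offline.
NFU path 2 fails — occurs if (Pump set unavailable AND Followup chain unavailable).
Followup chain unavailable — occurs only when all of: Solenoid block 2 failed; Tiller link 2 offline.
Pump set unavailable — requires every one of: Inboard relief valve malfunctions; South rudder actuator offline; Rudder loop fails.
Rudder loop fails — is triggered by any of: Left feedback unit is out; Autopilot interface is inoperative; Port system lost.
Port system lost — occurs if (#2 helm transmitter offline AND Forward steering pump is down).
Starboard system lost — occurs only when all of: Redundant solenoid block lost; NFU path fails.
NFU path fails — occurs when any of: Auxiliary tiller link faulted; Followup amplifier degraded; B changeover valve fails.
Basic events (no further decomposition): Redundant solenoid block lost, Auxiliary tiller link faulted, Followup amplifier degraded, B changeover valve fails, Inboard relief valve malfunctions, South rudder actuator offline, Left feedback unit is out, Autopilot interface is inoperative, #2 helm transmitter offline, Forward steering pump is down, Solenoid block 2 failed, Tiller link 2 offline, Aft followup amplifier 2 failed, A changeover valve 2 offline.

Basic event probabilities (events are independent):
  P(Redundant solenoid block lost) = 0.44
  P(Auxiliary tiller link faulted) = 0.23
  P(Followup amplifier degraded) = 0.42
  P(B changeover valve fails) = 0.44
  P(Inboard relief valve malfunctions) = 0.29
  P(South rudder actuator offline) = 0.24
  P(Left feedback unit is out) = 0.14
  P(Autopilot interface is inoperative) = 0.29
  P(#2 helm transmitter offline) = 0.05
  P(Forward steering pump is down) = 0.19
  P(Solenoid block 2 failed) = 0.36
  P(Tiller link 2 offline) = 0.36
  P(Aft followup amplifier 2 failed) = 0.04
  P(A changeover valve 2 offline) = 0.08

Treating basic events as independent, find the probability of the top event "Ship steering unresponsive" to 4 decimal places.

0.4103

P(NFU path fails) [OR] = 1 − (1−0.23) × (1−0.42) × (1−0.44) = 0.749904
P(Starboard system lost) [AND] = 0.44 × 0.749904 = 0.329958
P(Port system lost) [AND] = 0.05 × 0.19 = 0.009500
P(Rudder loop fails) [OR] = 1 − (1−0.14) × (1−0.29) × (1−0.009500) = 0.395201
P(Pump set unavailable) [AND] = 0.29 × 0.24 × 0.395201 = 0.027506
P(Followup chain unavailable) [AND] = 0.36 × 0.36 = 0.129600
P(NFU path 2 fails) [AND] = 0.027506 × 0.129600 = 0.003565
P(Ship steering unresponsive) [OR] = 1 − (1−0.329958) × (1−0.003565) × (1−0.04) × (1−0.08) = 0.410329
Rounded to 4 decimal places: P(Ship steering unresponsive) ≈ 0.4103.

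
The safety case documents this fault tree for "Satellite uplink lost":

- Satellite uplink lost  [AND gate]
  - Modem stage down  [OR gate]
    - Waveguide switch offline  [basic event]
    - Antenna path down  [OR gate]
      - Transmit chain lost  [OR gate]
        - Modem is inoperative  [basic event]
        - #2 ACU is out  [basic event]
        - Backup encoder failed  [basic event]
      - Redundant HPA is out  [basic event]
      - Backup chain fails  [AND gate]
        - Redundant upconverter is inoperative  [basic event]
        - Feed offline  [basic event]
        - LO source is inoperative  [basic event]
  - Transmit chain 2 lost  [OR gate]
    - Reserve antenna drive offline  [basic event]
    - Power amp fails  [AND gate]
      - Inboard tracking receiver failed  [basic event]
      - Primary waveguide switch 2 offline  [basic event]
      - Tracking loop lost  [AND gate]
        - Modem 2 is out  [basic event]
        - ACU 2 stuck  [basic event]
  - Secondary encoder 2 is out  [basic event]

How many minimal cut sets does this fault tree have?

Transmit chain lost [OR]: union of children's cut sets → 3 cut set(s).
Backup chain fails [AND]: one cut set from each child combined → 1 × 1 × 1 = 1 cut set(s).
Antenna path down [OR]: union of children's cut sets → 5 cut set(s).
Modem stage down [OR]: union of children's cut sets → 6 cut set(s).
Tracking loop lost [AND]: one cut set from each child combined → 1 × 1 = 1 cut set(s).
Power amp fails [AND]: one cut set from each child combined → 1 × 1 × 1 = 1 cut set(s).
Transmit chain 2 lost [OR]: union of children's cut sets → 2 cut set(s).
Satellite uplink lost [AND]: one cut set from each child combined → 6 × 2 × 1 = 12 cut set(s).

12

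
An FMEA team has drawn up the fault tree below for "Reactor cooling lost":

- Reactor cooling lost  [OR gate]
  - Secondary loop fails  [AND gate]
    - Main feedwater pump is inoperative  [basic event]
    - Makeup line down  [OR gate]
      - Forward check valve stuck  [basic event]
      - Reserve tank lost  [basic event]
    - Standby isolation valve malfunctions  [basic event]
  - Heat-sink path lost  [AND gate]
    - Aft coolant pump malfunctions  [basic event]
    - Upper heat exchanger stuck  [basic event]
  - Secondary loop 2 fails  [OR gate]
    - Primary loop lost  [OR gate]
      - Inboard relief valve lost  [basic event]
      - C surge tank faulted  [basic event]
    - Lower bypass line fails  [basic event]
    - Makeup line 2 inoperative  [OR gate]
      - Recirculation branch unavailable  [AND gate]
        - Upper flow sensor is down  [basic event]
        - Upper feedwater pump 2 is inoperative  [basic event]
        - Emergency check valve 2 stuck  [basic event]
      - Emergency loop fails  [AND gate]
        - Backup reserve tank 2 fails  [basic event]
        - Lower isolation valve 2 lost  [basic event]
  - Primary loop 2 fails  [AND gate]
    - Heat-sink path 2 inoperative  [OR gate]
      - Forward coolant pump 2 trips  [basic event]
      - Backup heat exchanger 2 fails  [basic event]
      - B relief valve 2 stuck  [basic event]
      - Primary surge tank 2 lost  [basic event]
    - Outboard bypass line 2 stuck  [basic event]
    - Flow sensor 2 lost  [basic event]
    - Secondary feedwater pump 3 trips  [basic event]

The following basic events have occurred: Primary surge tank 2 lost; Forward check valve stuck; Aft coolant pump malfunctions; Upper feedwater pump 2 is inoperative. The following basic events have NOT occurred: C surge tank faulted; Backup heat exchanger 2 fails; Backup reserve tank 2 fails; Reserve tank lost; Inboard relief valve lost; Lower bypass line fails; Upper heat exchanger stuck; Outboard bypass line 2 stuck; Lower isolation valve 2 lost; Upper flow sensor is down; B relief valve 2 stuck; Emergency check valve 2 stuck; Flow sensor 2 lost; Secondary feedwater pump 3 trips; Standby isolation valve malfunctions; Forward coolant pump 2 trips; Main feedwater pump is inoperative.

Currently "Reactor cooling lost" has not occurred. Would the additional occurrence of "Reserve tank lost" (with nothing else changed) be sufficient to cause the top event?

Counterfactual: set "Reserve tank lost" to occurred.
Makeup line down [OR]: Forward check valve stuck=occurs, Reserve tank lost=occurs → at least one input occurs → occurs.
Secondary loop fails [AND]: Main feedwater pump is inoperative=not, Makeup line down=occurs, Standby isolation valve malfunctions=not → not all inputs occur → does not occur.
Heat-sink path lost [AND]: Aft coolant pump malfunctions=occurs, Upper heat exchanger stuck=not → not all inputs occur → does not occur.
Primary loop lost [OR]: Inboard relief valve lost=not, C surge tank faulted=not → no input occurs → does not occur.
Recirculation branch unavailable [AND]: Upper flow sensor is down=not, Upper feedwater pump 2 is inoperative=occurs, Emergency check valve 2 stuck=not → not all inputs occur → does not occur.
Emergency loop fails [AND]: Backup reserve tank 2 fails=not, Lower isolation valve 2 lost=not → not all inputs occur → does not occur.
Makeup line 2 inoperative [OR]: Recirculation branch unavailable=not, Emergency loop fails=not → no input occurs → does not occur.
Secondary loop 2 fails [OR]: Primary loop lost=not, Lower bypass line fails=not, Makeup line 2 inoperative=not → no input occurs → does not occur.
Heat-sink path 2 inoperative [OR]: Forward coolant pump 2 trips=not, Backup heat exchanger 2 fails=not, B relief valve 2 stuck=not, Primary surge tank 2 lost=occurs → at least one input occurs → occurs.
Primary loop 2 fails [AND]: Heat-sink path 2 inoperative=occurs, Outboard bypass line 2 stuck=not, Flow sensor 2 lost=not, Secondary feedwater pump 3 trips=not → not all inputs occur → does not occur.
Reactor cooling lost [OR]: Secondary loop fails=not, Heat-sink path lost=not, Secondary loop 2 fails=not, Primary loop 2 fails=not → no input occurs → does not occur.

No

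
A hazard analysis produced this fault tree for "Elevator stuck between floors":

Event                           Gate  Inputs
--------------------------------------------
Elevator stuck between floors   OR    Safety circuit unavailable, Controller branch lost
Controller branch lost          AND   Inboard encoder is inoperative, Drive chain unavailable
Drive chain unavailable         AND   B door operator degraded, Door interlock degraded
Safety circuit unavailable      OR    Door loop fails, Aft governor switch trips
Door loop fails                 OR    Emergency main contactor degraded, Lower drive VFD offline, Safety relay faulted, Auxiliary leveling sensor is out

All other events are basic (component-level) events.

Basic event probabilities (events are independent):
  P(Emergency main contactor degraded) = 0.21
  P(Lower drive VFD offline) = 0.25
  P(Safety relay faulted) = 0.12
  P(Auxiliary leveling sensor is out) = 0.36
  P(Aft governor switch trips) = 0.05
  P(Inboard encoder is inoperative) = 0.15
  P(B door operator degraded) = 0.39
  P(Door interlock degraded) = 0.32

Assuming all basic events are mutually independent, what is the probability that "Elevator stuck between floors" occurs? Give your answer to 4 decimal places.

0.6889

P(Door loop fails) [OR] = 1 − (1−0.21) × (1−0.25) × (1−0.12) × (1−0.36) = 0.666304
P(Safety circuit unavailable) [OR] = 1 − (1−0.666304) × (1−0.05) = 0.682989
P(Drive chain unavailable) [AND] = 0.39 × 0.32 = 0.124800
P(Controller branch lost) [AND] = 0.15 × 0.124800 = 0.018720
P(Elevator stuck between floors) [OR] = 1 − (1−0.682989) × (1−0.018720) = 0.688923
Rounded to 4 decimal places: P(Elevator stuck between floors) ≈ 0.6889.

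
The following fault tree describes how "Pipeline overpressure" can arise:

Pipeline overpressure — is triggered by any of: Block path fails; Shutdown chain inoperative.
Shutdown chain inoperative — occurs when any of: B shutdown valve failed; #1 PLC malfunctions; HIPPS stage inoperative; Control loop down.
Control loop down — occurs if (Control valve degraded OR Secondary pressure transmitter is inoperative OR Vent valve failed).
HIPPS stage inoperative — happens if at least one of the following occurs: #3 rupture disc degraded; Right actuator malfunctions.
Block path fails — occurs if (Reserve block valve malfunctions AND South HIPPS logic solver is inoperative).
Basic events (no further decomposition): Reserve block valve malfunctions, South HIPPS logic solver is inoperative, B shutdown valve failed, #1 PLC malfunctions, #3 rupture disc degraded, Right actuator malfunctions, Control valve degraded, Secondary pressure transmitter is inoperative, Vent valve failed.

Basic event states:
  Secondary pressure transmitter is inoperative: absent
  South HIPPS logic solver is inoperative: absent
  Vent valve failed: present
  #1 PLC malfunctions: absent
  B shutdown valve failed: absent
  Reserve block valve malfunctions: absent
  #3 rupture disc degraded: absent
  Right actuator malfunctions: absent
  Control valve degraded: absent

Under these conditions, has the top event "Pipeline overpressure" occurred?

Block path fails [AND]: Reserve block valve malfunctions=not, South HIPPS logic solver is inoperative=not → not all inputs occur → does not occur.
HIPPS stage inoperative [OR]: #3 rupture disc degraded=not, Right actuator malfunctions=not → no input occurs → does not occur.
Control loop down [OR]: Control valve degraded=not, Secondary pressure transmitter is inoperative=not, Vent valve failed=occurs → at least one input occurs → occurs.
Shutdown chain inoperative [OR]: B shutdown valve failed=not, #1 PLC malfunctions=not, HIPPS stage inoperative=not, Control loop down=occurs → at least one input occurs → occurs.
Pipeline overpressure [OR]: Block path fails=not, Shutdown chain inoperative=occurs → at least one input occurs → occurs.

Yes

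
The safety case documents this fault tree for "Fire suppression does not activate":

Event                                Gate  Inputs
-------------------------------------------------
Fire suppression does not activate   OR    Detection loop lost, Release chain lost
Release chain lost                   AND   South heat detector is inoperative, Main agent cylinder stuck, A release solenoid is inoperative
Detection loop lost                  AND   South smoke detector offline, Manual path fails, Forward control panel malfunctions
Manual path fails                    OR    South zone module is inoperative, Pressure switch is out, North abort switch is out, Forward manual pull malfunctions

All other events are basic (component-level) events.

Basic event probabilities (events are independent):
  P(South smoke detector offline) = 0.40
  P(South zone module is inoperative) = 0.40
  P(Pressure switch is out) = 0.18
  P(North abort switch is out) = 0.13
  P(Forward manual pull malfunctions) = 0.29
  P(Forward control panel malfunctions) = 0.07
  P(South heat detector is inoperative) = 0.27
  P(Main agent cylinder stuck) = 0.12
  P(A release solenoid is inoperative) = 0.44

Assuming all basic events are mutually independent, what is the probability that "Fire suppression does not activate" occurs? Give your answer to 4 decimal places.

0.0335

P(Manual path fails) [OR] = 1 − (1−0.40) × (1−0.18) × (1−0.13) × (1−0.29) = 0.696092
P(Detection loop lost) [AND] = 0.40 × 0.696092 × 0.07 = 0.019491
P(Release chain lost) [AND] = 0.27 × 0.12 × 0.44 = 0.014256
P(Fire suppression does not activate) [OR] = 1 − (1−0.019491) × (1−0.014256) = 0.033469
Rounded to 4 decimal places: P(Fire suppression does not activate) ≈ 0.0335.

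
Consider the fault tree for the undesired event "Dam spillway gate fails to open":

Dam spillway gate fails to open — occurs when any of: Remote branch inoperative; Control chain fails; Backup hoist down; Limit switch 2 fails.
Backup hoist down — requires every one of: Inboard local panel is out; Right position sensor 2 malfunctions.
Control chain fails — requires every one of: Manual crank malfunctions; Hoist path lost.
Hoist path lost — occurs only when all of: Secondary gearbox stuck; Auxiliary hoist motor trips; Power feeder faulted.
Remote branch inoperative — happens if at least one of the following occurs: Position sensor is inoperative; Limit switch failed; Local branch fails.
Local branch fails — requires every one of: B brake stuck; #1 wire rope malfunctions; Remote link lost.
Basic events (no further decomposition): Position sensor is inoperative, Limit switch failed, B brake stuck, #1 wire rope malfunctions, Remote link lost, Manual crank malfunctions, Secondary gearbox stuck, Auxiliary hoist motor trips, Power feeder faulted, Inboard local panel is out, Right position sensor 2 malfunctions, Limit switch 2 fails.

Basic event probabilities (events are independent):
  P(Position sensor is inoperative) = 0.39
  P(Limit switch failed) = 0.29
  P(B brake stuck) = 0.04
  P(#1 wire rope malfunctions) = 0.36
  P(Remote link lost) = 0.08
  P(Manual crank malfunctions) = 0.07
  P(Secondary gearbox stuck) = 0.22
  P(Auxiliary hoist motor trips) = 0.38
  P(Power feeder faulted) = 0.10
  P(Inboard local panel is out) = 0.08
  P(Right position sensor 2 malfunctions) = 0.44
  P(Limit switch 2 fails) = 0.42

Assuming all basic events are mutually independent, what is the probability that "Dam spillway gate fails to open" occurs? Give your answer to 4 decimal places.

P(Local branch fails) [AND] = 0.04 × 0.36 × 0.08 = 0.001152
P(Remote branch inoperative) [OR] = 1 − (1−0.39) × (1−0.29) × (1−0.001152) = 0.567399
P(Hoist path lost) [AND] = 0.22 × 0.38 × 0.10 = 0.008360
P(Control chain fails) [AND] = 0.07 × 0.008360 = 0.000585
P(Backup hoist down) [AND] = 0.08 × 0.44 = 0.035200
P(Dam spillway gate fails to open) [OR] = 1 − (1−0.567399) × (1−0.000585) × (1−0.035200) × (1−0.42) = 0.758065
Rounded to 4 decimal places: P(Dam spillway gate fails to open) ≈ 0.7581.

0.7581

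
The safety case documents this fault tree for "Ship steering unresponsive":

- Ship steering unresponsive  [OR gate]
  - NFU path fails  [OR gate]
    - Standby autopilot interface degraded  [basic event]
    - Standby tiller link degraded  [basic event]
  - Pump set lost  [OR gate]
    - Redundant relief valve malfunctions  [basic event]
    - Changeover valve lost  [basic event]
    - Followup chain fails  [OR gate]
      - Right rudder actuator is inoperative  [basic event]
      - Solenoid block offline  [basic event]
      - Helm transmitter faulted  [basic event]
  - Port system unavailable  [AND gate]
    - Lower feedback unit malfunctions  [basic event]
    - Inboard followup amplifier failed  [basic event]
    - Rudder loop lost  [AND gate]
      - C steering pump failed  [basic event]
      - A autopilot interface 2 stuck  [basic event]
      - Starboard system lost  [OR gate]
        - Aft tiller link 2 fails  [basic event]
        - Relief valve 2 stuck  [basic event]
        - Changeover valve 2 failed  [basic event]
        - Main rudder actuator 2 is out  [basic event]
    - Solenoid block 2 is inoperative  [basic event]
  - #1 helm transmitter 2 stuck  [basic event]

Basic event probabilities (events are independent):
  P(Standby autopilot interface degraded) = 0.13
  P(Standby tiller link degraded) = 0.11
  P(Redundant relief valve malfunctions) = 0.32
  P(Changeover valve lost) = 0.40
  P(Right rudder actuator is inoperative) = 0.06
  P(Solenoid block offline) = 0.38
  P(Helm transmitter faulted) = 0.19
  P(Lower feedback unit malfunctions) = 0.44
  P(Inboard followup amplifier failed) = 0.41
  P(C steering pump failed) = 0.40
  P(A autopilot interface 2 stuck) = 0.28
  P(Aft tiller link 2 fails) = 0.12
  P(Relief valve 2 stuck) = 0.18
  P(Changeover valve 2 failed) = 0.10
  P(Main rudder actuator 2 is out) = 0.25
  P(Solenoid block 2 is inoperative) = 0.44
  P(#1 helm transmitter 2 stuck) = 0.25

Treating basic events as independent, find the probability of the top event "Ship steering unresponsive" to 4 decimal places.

P(NFU path fails) [OR] = 1 − (1−0.13) × (1−0.11) = 0.225700
P(Followup chain fails) [OR] = 1 − (1−0.06) × (1−0.38) × (1−0.19) = 0.527932
P(Pump set lost) [OR] = 1 − (1−0.32) × (1−0.40) × (1−0.527932) = 0.807396
P(Starboard system lost) [OR] = 1 − (1−0.12) × (1−0.18) × (1−0.10) × (1−0.25) = 0.512920
P(Rudder loop lost) [AND] = 0.40 × 0.28 × 0.512920 = 0.057447
P(Port system unavailable) [AND] = 0.44 × 0.41 × 0.057447 × 0.44 = 0.004560
P(Ship steering unresponsive) [OR] = 1 − (1−0.225700) × (1−0.807396) × (1−0.004560) × (1−0.25) = 0.888660
Rounded to 4 decimal places: P(Ship steering unresponsive) ≈ 0.8887.

0.8887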